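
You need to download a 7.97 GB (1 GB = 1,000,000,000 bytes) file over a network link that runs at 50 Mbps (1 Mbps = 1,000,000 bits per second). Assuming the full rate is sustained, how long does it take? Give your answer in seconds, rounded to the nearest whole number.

1,275 seconds

7.97 GB = 7,970,000,000 bytes = 63,760,000,000 bits
50 Mbps = 50,000,000 bits/s
time = 63,760,000,000 / 50,000,000 = 1,275 s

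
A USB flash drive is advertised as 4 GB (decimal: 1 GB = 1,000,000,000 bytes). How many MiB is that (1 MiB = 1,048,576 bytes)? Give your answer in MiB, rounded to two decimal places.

3,814.70 MiB

4 GB = 4 × 10^9 bytes = 4,000,000,000 bytes
1 MiB = 2^20 bytes = 1,048,576 bytes
4,000,000,000 / 1,048,576 = 3,814.70 MiB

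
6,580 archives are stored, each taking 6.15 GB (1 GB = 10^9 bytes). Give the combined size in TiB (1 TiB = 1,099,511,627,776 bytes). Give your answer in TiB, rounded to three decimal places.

36.805 TiB

Total = 6,580 × 6.15 GB = 40,467 GB
= 40,467 × 1,000,000,000 bytes = 40,467,000,000,000 bytes
1 TiB = 1,099,511,627,776 bytes
40,467,000,000,000 / 1,099,511,627,776 = 36.805 TiB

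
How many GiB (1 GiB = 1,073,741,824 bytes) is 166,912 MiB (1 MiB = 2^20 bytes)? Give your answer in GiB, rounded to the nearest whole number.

166,912 MiB = 166,912 × 2^20 bytes = 175,019,917,312 bytes
1 GiB = 1,073,741,824 bytes
175,019,917,312 / 1,073,741,824 = 163 GiB

163 GiB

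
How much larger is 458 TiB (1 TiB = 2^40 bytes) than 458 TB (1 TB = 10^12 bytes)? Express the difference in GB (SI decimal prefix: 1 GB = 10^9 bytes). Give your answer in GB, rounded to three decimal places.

458 TiB = 458 × 1,099,511,627,776 = 503,576,325,521,408 bytes
458 TB = 458 × 1,000,000,000,000 = 458,000,000,000,000 bytes
difference = 45,576,325,521,408 bytes
45,576,325,521,408 / 1,000,000,000 = 45,576.326 GB

45,576.326 GB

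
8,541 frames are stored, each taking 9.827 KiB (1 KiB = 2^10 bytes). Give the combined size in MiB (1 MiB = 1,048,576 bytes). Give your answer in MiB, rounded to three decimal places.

Total = 8,541 × 9.827 KiB = 83932.407 KiB
= 83932.407 × 1,024 bytes = 85,946,784.768 bytes
1 MiB = 1,048,576 bytes
85,946,784.768 / 1,048,576 = 81.965 MiB

81.965 MiB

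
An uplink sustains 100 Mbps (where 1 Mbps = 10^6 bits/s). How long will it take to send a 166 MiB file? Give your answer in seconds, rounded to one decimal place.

13.9 seconds

166 MiB = 174,063,616 bytes = 1,392,508,928 bits
100 Mbps = 100,000,000 bits/s
time = 1,392,508,928 / 100,000,000 = 13.9 s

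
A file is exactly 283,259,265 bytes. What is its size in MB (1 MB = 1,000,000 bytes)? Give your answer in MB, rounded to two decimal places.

283,259,265 bytes given.
1 MB = 10^6 bytes = 1,000,000 bytes
283,259,265 / 1,000,000 = 283.26 MB

283.26 MB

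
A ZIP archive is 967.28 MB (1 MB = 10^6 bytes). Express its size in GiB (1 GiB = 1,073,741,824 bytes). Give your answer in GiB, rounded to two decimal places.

967.28 MB × 1,000,000 bytes/MB = 967,280,000 bytes
1 GiB = 2^30 bytes = 1,073,741,824 bytes
967,280,000 / 1,073,741,824 = 0.90 GiB

0.90 GiB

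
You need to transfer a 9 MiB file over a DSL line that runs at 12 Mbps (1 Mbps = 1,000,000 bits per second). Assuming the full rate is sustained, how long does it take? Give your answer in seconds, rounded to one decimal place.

6.3 seconds

9 MiB = 9,437,184 bytes = 75,497,472 bits
12 Mbps = 12,000,000 bits/s
time = 75,497,472 / 12,000,000 = 6.3 s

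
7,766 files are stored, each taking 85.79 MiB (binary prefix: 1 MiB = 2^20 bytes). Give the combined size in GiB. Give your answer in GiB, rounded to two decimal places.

Total = 7,766 × 85.79 MiB = 666245.14 MiB
= 666245.14 × 1,048,576 bytes = 698,608,663,920.64 bytes
1 GiB = 1,073,741,824 bytes
698,608,663,920.64 / 1,073,741,824 = 650.63 GiB

650.63 GiB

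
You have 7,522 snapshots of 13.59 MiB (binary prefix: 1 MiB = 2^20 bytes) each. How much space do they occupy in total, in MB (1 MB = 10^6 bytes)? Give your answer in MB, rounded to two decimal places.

Total = 7,522 × 13.59 MiB = 102223.98 MiB
= 102223.98 × 1,048,576 bytes = 107,189,612,052.48 bytes
1 MB = 1,000,000 bytes
107,189,612,052.48 / 1,000,000 = 107,189.61 MB

107,189.61 MB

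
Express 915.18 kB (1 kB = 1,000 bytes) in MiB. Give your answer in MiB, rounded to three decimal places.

915.18 kB × 1,000 bytes/kB = 915,180 bytes
1 MiB = 1,048,576 bytes
915,180 / 1,048,576 = 0.873 MiB

0.873 MiB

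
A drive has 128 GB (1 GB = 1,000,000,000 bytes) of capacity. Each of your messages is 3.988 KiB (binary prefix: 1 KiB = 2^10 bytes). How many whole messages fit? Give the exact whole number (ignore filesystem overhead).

31,344,032

Capacity: 128 GB = 128,000,000,000 bytes
Per item: 3.988 KiB = 4,083.712 bytes
⌊128,000,000,000 / 4,083.712⌋ = 31,344,032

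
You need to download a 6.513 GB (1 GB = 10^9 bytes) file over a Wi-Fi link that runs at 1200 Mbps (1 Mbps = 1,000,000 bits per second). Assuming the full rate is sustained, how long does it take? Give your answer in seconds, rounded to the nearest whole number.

6.513 GB = 6,513,000,000 bytes = 52,104,000,000 bits
1200 Mbps = 1,200,000,000 bits/s
time = 52,104,000,000 / 1,200,000,000 = 43 s

43 seconds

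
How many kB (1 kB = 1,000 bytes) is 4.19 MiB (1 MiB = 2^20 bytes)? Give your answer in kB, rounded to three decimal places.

4,393.533 kB

4.19 MiB × 1,048,576 bytes/MiB = 4,393,533.44 bytes
1 kB = 10^3 bytes = 1,000 bytes
4,393,533.44 / 1,000 = 4,393.533 kB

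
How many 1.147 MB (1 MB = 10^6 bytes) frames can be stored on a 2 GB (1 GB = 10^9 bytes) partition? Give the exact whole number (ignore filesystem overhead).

Capacity: 2 GB = 2,000,000,000 bytes
Per item: 1.147 MB = 1,147,000 bytes
⌊2,000,000,000 / 1,147,000⌋ = 1,743

1,743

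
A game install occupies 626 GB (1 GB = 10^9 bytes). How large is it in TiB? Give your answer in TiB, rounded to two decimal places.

626 GB = 626 × 10^9 bytes = 626,000,000,000 bytes
1 TiB = 2^40 bytes = 1,099,511,627,776 bytes
626,000,000,000 / 1,099,511,627,776 = 0.57 TiB

0.57 TiB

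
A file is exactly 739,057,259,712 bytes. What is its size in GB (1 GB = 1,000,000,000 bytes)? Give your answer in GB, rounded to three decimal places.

739.057 GB

739,057,259,712 bytes given.
1 GB = 10^9 bytes = 1,000,000,000 bytes
739,057,259,712 / 1,000,000,000 = 739.057 GB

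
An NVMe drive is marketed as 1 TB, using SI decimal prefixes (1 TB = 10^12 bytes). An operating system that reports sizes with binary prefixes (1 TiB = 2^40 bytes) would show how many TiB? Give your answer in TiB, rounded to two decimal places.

0.91 TiB

1 TB = 1 × 10^12 bytes = 1,000,000,000,000 bytes
1 TiB = 1,099,511,627,776 bytes
1,000,000,000,000 / 1,099,511,627,776 = 0.91 TiB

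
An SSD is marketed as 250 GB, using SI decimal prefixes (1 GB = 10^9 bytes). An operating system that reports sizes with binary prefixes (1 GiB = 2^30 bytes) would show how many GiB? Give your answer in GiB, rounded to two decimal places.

250 GB = 250 × 10^9 bytes = 250,000,000,000 bytes
1 GiB = 1,073,741,824 bytes
250,000,000,000 / 1,073,741,824 = 232.83 GiB

232.83 GiB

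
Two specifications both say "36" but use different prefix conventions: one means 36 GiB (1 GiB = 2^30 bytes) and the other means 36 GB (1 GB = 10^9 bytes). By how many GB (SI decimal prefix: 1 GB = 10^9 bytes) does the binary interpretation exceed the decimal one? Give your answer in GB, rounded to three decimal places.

36 GiB = 36 × 1,073,741,824 = 38,654,705,664 bytes
36 GB = 36 × 1,000,000,000 = 36,000,000,000 bytes
difference = 2,654,705,664 bytes
2,654,705,664 / 1,000,000,000 = 2.655 GB

2.655 GB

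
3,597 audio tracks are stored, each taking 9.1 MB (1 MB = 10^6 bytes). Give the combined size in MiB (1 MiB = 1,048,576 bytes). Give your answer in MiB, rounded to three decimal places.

31,216.335 MiB

Total = 3,597 × 9.1 MB = 32732.7 MB
= 32732.7 × 1,000,000 bytes = 32,732,700,000 bytes
1 MiB = 1,048,576 bytes
32,732,700,000 / 1,048,576 = 31,216.335 MiB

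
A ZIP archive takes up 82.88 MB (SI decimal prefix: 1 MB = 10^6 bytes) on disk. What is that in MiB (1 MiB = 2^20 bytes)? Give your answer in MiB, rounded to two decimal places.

79.04 MiB

82.88 MB = 82.88 × 10^6 bytes = 82,880,000 bytes
1 MiB = 2^20 bytes = 1,048,576 bytes
82,880,000 / 1,048,576 = 79.04 MiB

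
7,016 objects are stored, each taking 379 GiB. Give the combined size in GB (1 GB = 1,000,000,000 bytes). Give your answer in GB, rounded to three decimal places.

Total = 7,016 × 379 GiB = 2,659,064 GiB
= 2,659,064 × 1,073,741,824 bytes = 2,855,148,229,492,736 bytes
1 GB = 1,000,000,000 bytes
2,855,148,229,492,736 / 1,000,000,000 = 2,855,148.229 GB

2,855,148.229 GB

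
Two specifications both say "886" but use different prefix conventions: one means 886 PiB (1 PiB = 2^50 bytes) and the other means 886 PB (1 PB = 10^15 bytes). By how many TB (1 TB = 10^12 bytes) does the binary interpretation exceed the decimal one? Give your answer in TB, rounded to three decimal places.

886 PiB = 886 × 1,125,899,906,842,624 = 997,547,317,462,564,864 bytes
886 PB = 886 × 1,000,000,000,000,000 = 886,000,000,000,000,000 bytes
difference = 111,547,317,462,564,864 bytes
111,547,317,462,564,864 / 1,000,000,000,000 = 111,547.317 TB

111,547.317 TB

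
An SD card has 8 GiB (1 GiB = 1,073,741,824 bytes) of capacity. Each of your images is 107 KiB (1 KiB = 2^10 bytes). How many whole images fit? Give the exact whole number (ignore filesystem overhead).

Capacity: 8 GiB = 8,589,934,592 bytes
Per item: 107 KiB = 109,568 bytes
⌊8,589,934,592 / 109,568⌋ = 78,398

78,398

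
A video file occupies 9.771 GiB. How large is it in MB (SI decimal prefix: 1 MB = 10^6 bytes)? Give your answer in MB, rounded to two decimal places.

10,491.53 MB

9.771 GiB = 9.771 × 2^30 bytes = 10,491,531,362.304 bytes
1 MB = 1,000,000 bytes
10,491,531,362.304 / 1,000,000 = 10,491.53 MB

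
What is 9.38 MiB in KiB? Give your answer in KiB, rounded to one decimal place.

9,605.1 KiB

9.38 MiB = 9.38 × 2^20 bytes = 9,835,642.88 bytes
1 KiB = 1,024 bytes
9,835,642.88 / 1,024 = 9,605.1 KiB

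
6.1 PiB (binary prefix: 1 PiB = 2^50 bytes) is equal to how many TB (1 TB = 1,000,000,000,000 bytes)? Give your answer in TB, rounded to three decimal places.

6.1 PiB = 6.1 × 2^50 bytes = 6,867,989,431,740,006.4 bytes
1 TB = 10^12 bytes = 1,000,000,000,000 bytes
6,867,989,431,740,006.4 / 1,000,000,000,000 = 6,867.989 TB

6,867.989 TB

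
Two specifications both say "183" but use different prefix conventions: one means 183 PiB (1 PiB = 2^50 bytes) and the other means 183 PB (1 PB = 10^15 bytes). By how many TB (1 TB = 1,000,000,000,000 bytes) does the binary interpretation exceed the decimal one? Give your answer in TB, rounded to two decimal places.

183 PiB = 183 × 1,125,899,906,842,624 = 206,039,682,952,200,192 bytes
183 PB = 183 × 1,000,000,000,000,000 = 183,000,000,000,000,000 bytes
difference = 23,039,682,952,200,192 bytes
23,039,682,952,200,192 / 1,000,000,000,000 = 23,039.68 TB

23,039.68 TB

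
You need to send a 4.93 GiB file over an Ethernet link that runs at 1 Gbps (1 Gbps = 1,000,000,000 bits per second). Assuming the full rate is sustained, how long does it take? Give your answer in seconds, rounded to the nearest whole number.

42 seconds

4.93 GiB = 5,293,547,192.32 bytes = 42,348,377,538.56 bits
1 Gbps = 1,000,000,000 bits/s
time = 42,348,377,538.56 / 1,000,000,000 = 42 s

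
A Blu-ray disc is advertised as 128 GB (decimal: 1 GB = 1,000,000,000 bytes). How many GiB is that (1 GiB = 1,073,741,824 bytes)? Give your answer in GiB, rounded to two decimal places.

119.21 GiB

128 GB × 1,000,000,000 bytes/GB = 128,000,000,000 bytes
1 GiB = 2^30 bytes = 1,073,741,824 bytes
128,000,000,000 / 1,073,741,824 = 119.21 GiB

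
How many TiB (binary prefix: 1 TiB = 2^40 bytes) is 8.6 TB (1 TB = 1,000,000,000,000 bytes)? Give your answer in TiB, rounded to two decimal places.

8.6 TB = 8.6 × 10^12 bytes = 8,600,000,000,000 bytes
1 TiB = 1,099,511,627,776 bytes
8,600,000,000,000 / 1,099,511,627,776 = 7.82 TiB

7.82 TiB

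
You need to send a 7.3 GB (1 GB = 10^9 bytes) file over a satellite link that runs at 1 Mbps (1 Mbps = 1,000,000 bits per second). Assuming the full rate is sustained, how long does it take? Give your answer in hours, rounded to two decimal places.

16.22 hours

7.3 GB = 7,300,000,000 bytes = 58,400,000,000 bits
1 Mbps = 1,000,000 bits/s
time = 58,400,000,000 / 1,000,000 = 58,400.0000 s
58,400.0000 s / 3600 = 16.22 hours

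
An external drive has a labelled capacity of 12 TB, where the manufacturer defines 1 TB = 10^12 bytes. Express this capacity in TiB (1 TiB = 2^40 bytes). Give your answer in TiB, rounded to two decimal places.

10.91 TiB

12 TB = 12 × 10^12 bytes = 12,000,000,000,000 bytes
1 TiB = 1,099,511,627,776 bytes
12,000,000,000,000 / 1,099,511,627,776 = 10.91 TiB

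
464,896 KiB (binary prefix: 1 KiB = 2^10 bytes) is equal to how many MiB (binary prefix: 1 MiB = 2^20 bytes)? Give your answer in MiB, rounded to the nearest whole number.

464,896 KiB × 1,024 bytes/KiB = 476,053,504 bytes
1 MiB = 1,048,576 bytes
476,053,504 / 1,048,576 = 454 MiB

454 MiB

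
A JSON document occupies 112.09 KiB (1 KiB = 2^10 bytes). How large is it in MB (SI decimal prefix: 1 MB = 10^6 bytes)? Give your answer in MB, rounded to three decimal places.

112.09 KiB × 1,024 bytes/KiB = 114,780.16 bytes
1 MB = 10^6 bytes = 1,000,000 bytes
114,780.16 / 1,000,000 = 0.115 MB

0.115 MB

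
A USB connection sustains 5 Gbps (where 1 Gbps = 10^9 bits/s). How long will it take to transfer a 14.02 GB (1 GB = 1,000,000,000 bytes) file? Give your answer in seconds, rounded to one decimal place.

22.4 seconds

14.02 GB = 14,020,000,000 bytes = 112,160,000,000 bits
5 Gbps = 5,000,000,000 bits/s
time = 112,160,000,000 / 5,000,000,000 = 22.4 s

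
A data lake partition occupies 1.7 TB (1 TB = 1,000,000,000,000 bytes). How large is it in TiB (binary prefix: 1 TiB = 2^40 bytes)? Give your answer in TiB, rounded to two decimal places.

1.55 TiB

1.7 TB = 1.7 × 10^12 bytes = 1,700,000,000,000 bytes
1 TiB = 2^40 bytes = 1,099,511,627,776 bytes
1,700,000,000,000 / 1,099,511,627,776 = 1.55 TiB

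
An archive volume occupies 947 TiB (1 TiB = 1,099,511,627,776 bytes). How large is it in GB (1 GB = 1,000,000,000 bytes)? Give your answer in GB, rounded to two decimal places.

947 TiB = 947 × 2^40 bytes = 1,041,237,511,503,872 bytes
1 GB = 10^9 bytes = 1,000,000,000 bytes
1,041,237,511,503,872 / 1,000,000,000 = 1,041,237.51 GB

1,041,237.51 GB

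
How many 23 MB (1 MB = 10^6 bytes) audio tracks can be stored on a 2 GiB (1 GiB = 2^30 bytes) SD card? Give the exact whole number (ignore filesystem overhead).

93

Capacity: 2 GiB = 2,147,483,648 bytes
Per item: 23 MB = 23,000,000 bytes
⌊2,147,483,648 / 23,000,000⌋ = 93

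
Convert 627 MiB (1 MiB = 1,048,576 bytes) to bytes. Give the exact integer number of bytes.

657,457,152 bytes

627 × 1,048,576 = 657,457,152 bytes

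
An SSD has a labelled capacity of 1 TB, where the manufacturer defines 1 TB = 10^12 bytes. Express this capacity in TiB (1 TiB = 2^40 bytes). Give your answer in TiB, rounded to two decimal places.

1 TB = 1 × 10^12 bytes = 1,000,000,000,000 bytes
1 TiB = 1,099,511,627,776 bytes
1,000,000,000,000 / 1,099,511,627,776 = 0.91 TiB

0.91 TiB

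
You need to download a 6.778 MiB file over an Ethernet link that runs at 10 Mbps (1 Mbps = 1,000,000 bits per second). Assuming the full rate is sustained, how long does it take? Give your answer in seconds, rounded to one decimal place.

6.778 MiB = 7,107,248.128 bytes = 56,857,985.024 bits
10 Mbps = 10,000,000 bits/s
time = 56,857,985.024 / 10,000,000 = 5.7 s

5.7 seconds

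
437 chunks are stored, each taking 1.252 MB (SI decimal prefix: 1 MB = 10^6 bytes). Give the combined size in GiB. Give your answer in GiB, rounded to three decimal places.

0.510 GiB

Total = 437 × 1.252 MB = 547.124 MB
= 547.124 × 1,000,000 bytes = 547,124,000 bytes
1 GiB = 1,073,741,824 bytes
547,124,000 / 1,073,741,824 = 0.510 GiB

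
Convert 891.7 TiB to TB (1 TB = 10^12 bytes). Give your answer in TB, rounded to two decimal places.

980.43 TB

891.7 TiB × 1,099,511,627,776 bytes/TiB = 980,434,518,487,859.2 bytes
1 TB = 1,000,000,000,000 bytes
980,434,518,487,859.2 / 1,000,000,000,000 = 980.43 TB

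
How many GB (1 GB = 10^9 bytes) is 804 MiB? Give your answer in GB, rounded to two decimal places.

804 MiB = 804 × 2^20 bytes = 843,055,104 bytes
1 GB = 1,000,000,000 bytes
843,055,104 / 1,000,000,000 = 0.84 GB

0.84 GB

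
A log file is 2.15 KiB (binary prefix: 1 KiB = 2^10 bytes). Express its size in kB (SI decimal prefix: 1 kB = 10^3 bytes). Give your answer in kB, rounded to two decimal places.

2.15 KiB = 2.15 × 2^10 bytes = 2,201.6 bytes
1 kB = 10^3 bytes = 1,000 bytes
2,201.6 / 1,000 = 2.20 kB

2.20 kB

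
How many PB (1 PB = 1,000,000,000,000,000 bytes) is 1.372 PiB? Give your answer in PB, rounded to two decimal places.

1.372 PiB × 1,125,899,906,842,624 bytes/PiB = 1,544,734,672,188,080.128 bytes
1 PB = 1,000,000,000,000,000 bytes
1,544,734,672,188,080.128 / 1,000,000,000,000,000 = 1.54 PB

1.54 PB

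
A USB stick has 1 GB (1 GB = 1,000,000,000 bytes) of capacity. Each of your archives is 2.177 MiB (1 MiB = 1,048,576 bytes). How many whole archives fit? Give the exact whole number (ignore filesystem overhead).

Capacity: 1 GB = 1,000,000,000 bytes
Per item: 2.177 MiB = 2,282,749.952 bytes
⌊1,000,000,000 / 2,282,749.952⌋ = 438

438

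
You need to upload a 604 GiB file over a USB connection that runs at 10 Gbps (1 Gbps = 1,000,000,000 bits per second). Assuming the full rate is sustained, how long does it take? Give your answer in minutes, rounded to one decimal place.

604 GiB = 648,540,061,696 bytes = 5,188,320,493,568 bits
10 Gbps = 10,000,000,000 bits/s
time = 5,188,320,493,568 / 10,000,000,000 = 518.83 s
518.83 s / 60 = 8.6 minutes

8.6 minutes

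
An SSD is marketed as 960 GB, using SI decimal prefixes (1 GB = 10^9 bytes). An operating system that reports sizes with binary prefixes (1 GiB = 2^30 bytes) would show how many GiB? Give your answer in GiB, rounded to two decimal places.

960 GB = 960 × 10^9 bytes = 960,000,000,000 bytes
1 GiB = 2^30 bytes = 1,073,741,824 bytes
960,000,000,000 / 1,073,741,824 = 894.07 GiB

894.07 GiB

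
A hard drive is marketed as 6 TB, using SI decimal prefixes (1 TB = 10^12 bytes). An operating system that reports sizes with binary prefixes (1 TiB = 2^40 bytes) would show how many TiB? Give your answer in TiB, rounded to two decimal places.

6 TB = 6 × 10^12 bytes = 6,000,000,000,000 bytes
1 TiB = 1,099,511,627,776 bytes
6,000,000,000,000 / 1,099,511,627,776 = 5.46 TiB

5.46 TiB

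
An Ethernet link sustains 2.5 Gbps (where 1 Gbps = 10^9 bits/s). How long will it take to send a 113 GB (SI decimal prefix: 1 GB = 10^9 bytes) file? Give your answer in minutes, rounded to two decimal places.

113 GB = 113,000,000,000 bytes = 904,000,000,000 bits
2.5 Gbps = 2,500,000,000 bits/s
time = 904,000,000,000 / 2,500,000,000 = 361.600 s
361.600 s / 60 = 6.03 minutes

6.03 minutes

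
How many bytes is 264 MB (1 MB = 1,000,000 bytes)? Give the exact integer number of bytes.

264,000,000 bytes

264 × 1,000,000 = 264,000,000 bytes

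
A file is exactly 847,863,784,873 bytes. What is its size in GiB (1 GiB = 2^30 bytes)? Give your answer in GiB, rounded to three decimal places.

847,863,784,873 bytes given.
1 GiB = 2^30 bytes = 1,073,741,824 bytes
847,863,784,873 / 1,073,741,824 = 789.635 GiB

789.635 GiB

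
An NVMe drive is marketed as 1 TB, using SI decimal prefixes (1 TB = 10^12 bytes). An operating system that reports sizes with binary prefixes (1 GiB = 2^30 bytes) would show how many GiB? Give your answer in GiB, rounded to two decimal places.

1 TB × 1,000,000,000,000 bytes/TB = 1,000,000,000,000 bytes
1 GiB = 1,073,741,824 bytes
1,000,000,000,000 / 1,073,741,824 = 931.32 GiB

931.32 GiB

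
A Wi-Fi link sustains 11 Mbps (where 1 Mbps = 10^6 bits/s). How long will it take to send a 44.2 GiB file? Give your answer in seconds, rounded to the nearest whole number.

44.2 GiB = 47,459,388,620.8 bytes = 379,675,108,966.4 bits
11 Mbps = 11,000,000 bits/s
time = 379,675,108,966.4 / 11,000,000 = 34,516 s

34,516 seconds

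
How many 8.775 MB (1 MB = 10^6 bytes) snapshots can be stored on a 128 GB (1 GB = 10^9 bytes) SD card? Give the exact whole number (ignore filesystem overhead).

Capacity: 128 GB = 128,000,000,000 bytes
Per item: 8.775 MB = 8,775,000 bytes
⌊128,000,000,000 / 8,775,000⌋ = 14,586

14,586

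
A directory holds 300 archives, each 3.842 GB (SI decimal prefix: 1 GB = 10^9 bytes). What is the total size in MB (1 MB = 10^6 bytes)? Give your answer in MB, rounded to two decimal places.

1,152,600.00 MB

Total = 300 × 3.842 GB = 1152.6 GB
= 1152.6 × 1,000,000,000 bytes = 1,152,600,000,000 bytes
1 MB = 1,000,000 bytes
1,152,600,000,000 / 1,000,000 = 1,152,600.00 MB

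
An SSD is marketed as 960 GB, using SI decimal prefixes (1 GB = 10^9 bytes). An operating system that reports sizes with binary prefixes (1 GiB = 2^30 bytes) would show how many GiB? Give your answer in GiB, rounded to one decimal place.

894.1 GiB

960 GB = 960 × 10^9 bytes = 960,000,000,000 bytes
1 GiB = 2^30 bytes = 1,073,741,824 bytes
960,000,000,000 / 1,073,741,824 = 894.1 GiB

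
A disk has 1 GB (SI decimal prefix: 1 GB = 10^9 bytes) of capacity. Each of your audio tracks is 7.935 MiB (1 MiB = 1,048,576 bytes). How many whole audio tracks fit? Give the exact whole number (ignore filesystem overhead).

120

Capacity: 1 GB = 1,000,000,000 bytes
Per item: 7.935 MiB = 8,320,450.56 bytes
⌊1,000,000,000 / 8,320,450.56⌋ = 120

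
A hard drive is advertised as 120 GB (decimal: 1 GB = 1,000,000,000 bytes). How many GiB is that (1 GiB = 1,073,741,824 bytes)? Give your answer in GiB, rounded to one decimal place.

111.8 GiB

120 GB = 120 × 10^9 bytes = 120,000,000,000 bytes
1 GiB = 1,073,741,824 bytes
120,000,000,000 / 1,073,741,824 = 111.8 GiB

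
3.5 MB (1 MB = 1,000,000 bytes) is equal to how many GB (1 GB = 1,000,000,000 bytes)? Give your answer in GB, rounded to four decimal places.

3.5 MB = 3.5 × 10^6 bytes = 3,500,000 bytes
1 GB = 10^9 bytes = 1,000,000,000 bytes
3,500,000 / 1,000,000,000 = 0.0035 GB

0.0035 GB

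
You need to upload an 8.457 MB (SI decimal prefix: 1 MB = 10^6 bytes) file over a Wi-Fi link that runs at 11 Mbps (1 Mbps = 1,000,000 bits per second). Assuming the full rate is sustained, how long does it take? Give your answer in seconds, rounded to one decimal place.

6.2 seconds

8.457 MB = 8,457,000 bytes = 67,656,000 bits
11 Mbps = 11,000,000 bits/s
time = 67,656,000 / 11,000,000 = 6.2 s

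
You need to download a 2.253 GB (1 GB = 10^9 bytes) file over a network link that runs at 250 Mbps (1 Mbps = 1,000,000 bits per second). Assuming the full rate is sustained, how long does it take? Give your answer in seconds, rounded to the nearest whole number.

2.253 GB = 2,253,000,000 bytes = 18,024,000,000 bits
250 Mbps = 250,000,000 bits/s
time = 18,024,000,000 / 250,000,000 = 72 s

72 seconds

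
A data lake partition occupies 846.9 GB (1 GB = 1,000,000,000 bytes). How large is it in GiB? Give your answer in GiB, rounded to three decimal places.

846.9 GB = 846.9 × 10^9 bytes = 846,900,000,000 bytes
1 GiB = 1,073,741,824 bytes
846,900,000,000 / 1,073,741,824 = 788.737 GiB

788.737 GiB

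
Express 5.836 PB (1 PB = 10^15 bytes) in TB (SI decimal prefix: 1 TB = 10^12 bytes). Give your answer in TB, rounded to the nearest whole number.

5.836 PB = 5.836 × 10^15 bytes = 5,836,000,000,000,000 bytes
1 TB = 1,000,000,000,000 bytes
5,836,000,000,000,000 / 1,000,000,000,000 = 5,836 TB

5,836 TB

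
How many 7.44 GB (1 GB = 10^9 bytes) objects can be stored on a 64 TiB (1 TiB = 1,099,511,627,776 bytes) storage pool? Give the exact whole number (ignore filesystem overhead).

9,458

Capacity: 64 TiB = 70,368,744,177,664 bytes
Per item: 7.44 GB = 7,440,000,000 bytes
⌊70,368,744,177,664 / 7,440,000,000⌋ = 9,458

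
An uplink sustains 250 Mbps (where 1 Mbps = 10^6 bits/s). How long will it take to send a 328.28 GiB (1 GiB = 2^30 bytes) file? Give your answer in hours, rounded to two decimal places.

328.28 GiB = 352,487,965,982.72 bytes = 2,819,903,727,861.76 bits
250 Mbps = 250,000,000 bits/s
time = 2,819,903,727,861.76 / 250,000,000 = 11,279.6149 s
11,279.6149 s / 3600 = 3.13 hours

3.13 hours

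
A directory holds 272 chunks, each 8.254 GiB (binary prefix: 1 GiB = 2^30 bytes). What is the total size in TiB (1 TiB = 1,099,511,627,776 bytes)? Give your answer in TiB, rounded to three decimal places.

2.192 TiB

Total = 272 × 8.254 GiB = 2245.088 GiB
= 2245.088 × 1,073,741,824 bytes = 2,410,644,884,160.512 bytes
1 TiB = 1,099,511,627,776 bytes
2,410,644,884,160.512 / 1,099,511,627,776 = 2.192 TiB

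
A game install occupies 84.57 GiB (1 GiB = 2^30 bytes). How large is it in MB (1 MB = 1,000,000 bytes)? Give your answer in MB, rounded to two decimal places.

84.57 GiB = 84.57 × 2^30 bytes = 90,806,346,055.68 bytes
1 MB = 10^6 bytes = 1,000,000 bytes
90,806,346,055.68 / 1,000,000 = 90,806.35 MB

90,806.35 MB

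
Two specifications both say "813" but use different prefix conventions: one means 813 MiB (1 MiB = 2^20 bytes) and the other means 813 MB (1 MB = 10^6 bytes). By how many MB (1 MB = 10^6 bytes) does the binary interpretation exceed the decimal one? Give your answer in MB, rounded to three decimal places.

39.492 MB

813 MiB = 813 × 1,048,576 = 852,492,288 bytes
813 MB = 813 × 1,000,000 = 813,000,000 bytes
difference = 39,492,288 bytes
39,492,288 / 1,000,000 = 39.492 MB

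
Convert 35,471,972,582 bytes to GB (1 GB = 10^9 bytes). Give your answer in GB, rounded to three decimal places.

35,471,972,582 bytes given.
1 GB = 1,000,000,000 bytes
35,471,972,582 / 1,000,000,000 = 35.472 GB

35.472 GB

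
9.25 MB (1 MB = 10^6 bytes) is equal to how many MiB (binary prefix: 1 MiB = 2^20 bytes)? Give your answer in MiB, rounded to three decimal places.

9.25 MB = 9.25 × 10^6 bytes = 9,250,000 bytes
1 MiB = 1,048,576 bytes
9,250,000 / 1,048,576 = 8.821 MiB

8.821 MiB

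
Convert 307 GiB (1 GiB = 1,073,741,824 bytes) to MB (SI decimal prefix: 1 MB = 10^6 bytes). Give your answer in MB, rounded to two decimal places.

307 GiB = 307 × 2^30 bytes = 329,638,739,968 bytes
1 MB = 1,000,000 bytes
329,638,739,968 / 1,000,000 = 329,638.74 MB

329,638.74 MB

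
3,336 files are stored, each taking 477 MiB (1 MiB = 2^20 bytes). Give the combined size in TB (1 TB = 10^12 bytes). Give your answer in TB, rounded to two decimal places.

1.67 TB

Total = 3,336 × 477 MiB = 1,591,272 MiB
= 1,591,272 × 1,048,576 bytes = 1,668,569,628,672 bytes
1 TB = 1,000,000,000,000 bytes
1,668,569,628,672 / 1,000,000,000,000 = 1.67 TB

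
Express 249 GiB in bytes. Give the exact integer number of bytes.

267,361,714,176 bytes

249 × 1,073,741,824 = 267,361,714,176 bytes  (1 GiB = 2^30 bytes)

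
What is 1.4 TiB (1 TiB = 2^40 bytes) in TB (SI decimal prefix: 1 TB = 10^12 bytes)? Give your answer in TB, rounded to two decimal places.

1.54 TB

1.4 TiB = 1.4 × 2^40 bytes = 1,539,316,278,886.4 bytes
1 TB = 1,000,000,000,000 bytes
1,539,316,278,886.4 / 1,000,000,000,000 = 1.54 TB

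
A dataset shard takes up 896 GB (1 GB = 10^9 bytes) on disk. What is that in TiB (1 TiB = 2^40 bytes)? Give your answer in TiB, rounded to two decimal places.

0.81 TiB

896 GB = 896 × 10^9 bytes = 896,000,000,000 bytes
1 TiB = 1,099,511,627,776 bytes
896,000,000,000 / 1,099,511,627,776 = 0.81 TiB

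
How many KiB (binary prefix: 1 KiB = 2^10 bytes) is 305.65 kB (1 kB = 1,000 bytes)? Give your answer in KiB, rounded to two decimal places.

305.65 kB × 1,000 bytes/kB = 305,650 bytes
1 KiB = 2^10 bytes = 1,024 bytes
305,650 / 1,024 = 298.49 KiB

298.49 KiB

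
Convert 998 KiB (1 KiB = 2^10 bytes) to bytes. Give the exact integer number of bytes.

1,021,952 bytes

998 × 1,024 = 1,021,952 bytes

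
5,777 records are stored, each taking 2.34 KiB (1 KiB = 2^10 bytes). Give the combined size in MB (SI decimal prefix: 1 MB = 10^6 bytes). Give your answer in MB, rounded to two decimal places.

13.84 MB

Total = 5,777 × 2.34 KiB = 13518.18 KiB
= 13518.18 × 1,024 bytes = 13,842,616.32 bytes
1 MB = 1,000,000 bytes
13,842,616.32 / 1,000,000 = 13.84 MB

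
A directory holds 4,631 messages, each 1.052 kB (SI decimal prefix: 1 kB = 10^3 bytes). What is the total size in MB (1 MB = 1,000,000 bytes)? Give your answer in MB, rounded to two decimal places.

Total = 4,631 × 1.052 kB = 4871.812 kB
= 4871.812 × 1,000 bytes = 4,871,812 bytes
1 MB = 1,000,000 bytes
4,871,812 / 1,000,000 = 4.87 MB

4.87 MB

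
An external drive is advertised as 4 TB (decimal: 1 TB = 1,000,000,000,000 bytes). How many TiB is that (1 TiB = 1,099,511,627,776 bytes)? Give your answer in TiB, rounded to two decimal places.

3.64 TiB

4 TB = 4 × 10^12 bytes = 4,000,000,000,000 bytes
1 TiB = 2^40 bytes = 1,099,511,627,776 bytes
4,000,000,000,000 / 1,099,511,627,776 = 3.64 TiB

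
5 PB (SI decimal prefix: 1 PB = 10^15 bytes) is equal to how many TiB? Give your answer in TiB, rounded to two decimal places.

4,547.47 TiB

5 PB = 5 × 10^15 bytes = 5,000,000,000,000,000 bytes
1 TiB = 1,099,511,627,776 bytes
5,000,000,000,000,000 / 1,099,511,627,776 = 4,547.47 TiB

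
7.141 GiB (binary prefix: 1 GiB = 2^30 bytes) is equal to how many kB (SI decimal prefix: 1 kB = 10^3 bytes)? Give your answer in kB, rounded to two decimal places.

7.141 GiB = 7.141 × 2^30 bytes = 7,667,590,365.184 bytes
1 kB = 1,000 bytes
7,667,590,365.184 / 1,000 = 7,667,590.37 kB

7,667,590.37 kB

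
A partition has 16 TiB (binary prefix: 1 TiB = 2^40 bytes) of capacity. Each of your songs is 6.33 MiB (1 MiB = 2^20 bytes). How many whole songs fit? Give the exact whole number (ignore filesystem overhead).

2,650,429

Capacity: 16 TiB = 17,592,186,044,416 bytes
Per item: 6.33 MiB = 6,637,486.08 bytes
⌊17,592,186,044,416 / 6,637,486.08⌋ = 2,650,429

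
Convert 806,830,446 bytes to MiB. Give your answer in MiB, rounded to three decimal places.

806,830,446 bytes given.
1 MiB = 2^20 bytes = 1,048,576 bytes
806,830,446 / 1,048,576 = 769.453 MiB

769.453 MiB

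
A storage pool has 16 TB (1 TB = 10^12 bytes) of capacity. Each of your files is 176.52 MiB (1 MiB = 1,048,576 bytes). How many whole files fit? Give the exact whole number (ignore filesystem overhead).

Capacity: 16 TB = 16,000,000,000,000 bytes
Per item: 176.52 MiB = 185,094,635.52 bytes
⌊16,000,000,000,000 / 185,094,635.52⌋ = 86,442

86,442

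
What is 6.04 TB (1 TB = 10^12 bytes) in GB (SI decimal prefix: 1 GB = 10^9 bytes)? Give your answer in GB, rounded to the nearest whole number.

6,040 GB

6.04 TB × 1,000,000,000,000 bytes/TB = 6,040,000,000,000 bytes
1 GB = 1,000,000,000 bytes
6,040,000,000,000 / 1,000,000,000 = 6,040 GB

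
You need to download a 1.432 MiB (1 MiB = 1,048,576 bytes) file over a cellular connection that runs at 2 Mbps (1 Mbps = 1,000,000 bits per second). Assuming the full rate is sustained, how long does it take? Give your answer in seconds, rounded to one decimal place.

1.432 MiB = 1,501,560.832 bytes = 12,012,486.656 bits
2 Mbps = 2,000,000 bits/s
time = 12,012,486.656 / 2,000,000 = 6.0 s

6.0 seconds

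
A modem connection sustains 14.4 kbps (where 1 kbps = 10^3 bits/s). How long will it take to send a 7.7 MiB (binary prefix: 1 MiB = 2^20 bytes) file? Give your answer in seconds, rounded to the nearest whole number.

7.7 MiB = 8,074,035.2 bytes = 64,592,281.6 bits
14.4 kbps = 14,400 bits/s
time = 64,592,281.6 / 14,400 = 4,486 s

4,486 seconds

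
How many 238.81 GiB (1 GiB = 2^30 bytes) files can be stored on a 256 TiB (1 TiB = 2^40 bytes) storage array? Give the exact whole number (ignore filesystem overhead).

Capacity: 256 TiB = 281,474,976,710,656 bytes
Per item: 238.81 GiB = 256,420,284,989.44 bytes
⌊281,474,976,710,656 / 256,420,284,989.44⌋ = 1,097

1,097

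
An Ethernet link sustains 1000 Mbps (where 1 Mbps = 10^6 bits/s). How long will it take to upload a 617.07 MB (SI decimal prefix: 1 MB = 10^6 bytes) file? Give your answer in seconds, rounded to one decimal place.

4.9 seconds

617.07 MB = 617,070,000 bytes = 4,936,560,000 bits
1000 Mbps = 1,000,000,000 bits/s
time = 4,936,560,000 / 1,000,000,000 = 4.9 s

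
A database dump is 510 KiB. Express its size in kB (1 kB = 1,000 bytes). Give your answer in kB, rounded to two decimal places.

522.24 kB

510 KiB = 510 × 2^10 bytes = 522,240 bytes
1 kB = 10^3 bytes = 1,000 bytes
522,240 / 1,000 = 522.24 kB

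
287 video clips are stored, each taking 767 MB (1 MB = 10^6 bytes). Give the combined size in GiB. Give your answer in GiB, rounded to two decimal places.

205.01 GiB

Total = 287 × 767 MB = 220,129 MB
= 220,129 × 1,000,000 bytes = 220,129,000,000 bytes
1 GiB = 1,073,741,824 bytes
220,129,000,000 / 1,073,741,824 = 205.01 GiB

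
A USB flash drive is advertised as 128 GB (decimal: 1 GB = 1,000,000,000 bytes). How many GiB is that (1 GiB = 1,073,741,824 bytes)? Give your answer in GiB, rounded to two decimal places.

128 GB = 128 × 10^9 bytes = 128,000,000,000 bytes
1 GiB = 1,073,741,824 bytes
128,000,000,000 / 1,073,741,824 = 119.21 GiB

119.21 GiB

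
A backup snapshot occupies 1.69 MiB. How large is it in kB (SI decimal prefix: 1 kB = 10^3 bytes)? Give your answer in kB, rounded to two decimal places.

1,772.09 kB

1.69 MiB × 1,048,576 bytes/MiB = 1,772,093.44 bytes
1 kB = 10^3 bytes = 1,000 bytes
1,772,093.44 / 1,000 = 1,772.09 kB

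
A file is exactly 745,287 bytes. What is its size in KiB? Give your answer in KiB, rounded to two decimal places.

745,287 bytes given.
1 KiB = 2^10 bytes = 1,024 bytes
745,287 / 1,024 = 727.82 KiB

727.82 KiB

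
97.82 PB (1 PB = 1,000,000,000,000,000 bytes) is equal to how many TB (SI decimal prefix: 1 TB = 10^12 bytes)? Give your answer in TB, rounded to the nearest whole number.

97,820 TB

97.82 PB × 1,000,000,000,000,000 bytes/PB = 97,820,000,000,000,000 bytes
1 TB = 10^12 bytes = 1,000,000,000,000 bytes
97,820,000,000,000,000 / 1,000,000,000,000 = 97,820 TB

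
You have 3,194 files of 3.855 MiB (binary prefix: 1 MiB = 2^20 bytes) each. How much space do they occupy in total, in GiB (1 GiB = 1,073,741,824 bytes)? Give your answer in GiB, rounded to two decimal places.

12.02 GiB

Total = 3,194 × 3.855 MiB = 12312.87 MiB
= 12312.87 × 1,048,576 bytes = 12,910,979,973.12 bytes
1 GiB = 1,073,741,824 bytes
12,910,979,973.12 / 1,073,741,824 = 12.02 GiB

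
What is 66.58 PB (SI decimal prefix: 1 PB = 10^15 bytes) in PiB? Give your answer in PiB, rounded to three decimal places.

66.58 PB × 1,000,000,000,000,000 bytes/PB = 66,580,000,000,000,000 bytes
1 PiB = 2^50 bytes = 1,125,899,906,842,624 bytes
66,580,000,000,000,000 / 1,125,899,906,842,624 = 59.135 PiB

59.135 PiB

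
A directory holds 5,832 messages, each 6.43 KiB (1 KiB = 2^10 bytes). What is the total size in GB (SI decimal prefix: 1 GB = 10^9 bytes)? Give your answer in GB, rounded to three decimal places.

0.038 GB

Total = 5,832 × 6.43 KiB = 37499.76 KiB
= 37499.76 × 1,024 bytes = 38,399,754.24 bytes
1 GB = 1,000,000,000 bytes
38,399,754.24 / 1,000,000,000 = 0.038 GB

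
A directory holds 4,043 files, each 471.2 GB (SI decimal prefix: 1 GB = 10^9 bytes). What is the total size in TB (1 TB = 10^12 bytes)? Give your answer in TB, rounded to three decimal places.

Total = 4,043 × 471.2 GB = 1905061.6 GB
= 1905061.6 × 1,000,000,000 bytes = 1,905,061,600,000,000 bytes
1 TB = 1,000,000,000,000 bytes
1,905,061,600,000,000 / 1,000,000,000,000 = 1,905.062 TB

1,905.062 TB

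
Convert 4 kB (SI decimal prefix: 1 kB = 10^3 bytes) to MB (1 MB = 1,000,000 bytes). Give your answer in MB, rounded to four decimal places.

0.0040 MB

4 kB = 4 × 10^3 bytes = 4,000 bytes
1 MB = 10^6 bytes = 1,000,000 bytes
4,000 / 1,000,000 = 0.0040 MB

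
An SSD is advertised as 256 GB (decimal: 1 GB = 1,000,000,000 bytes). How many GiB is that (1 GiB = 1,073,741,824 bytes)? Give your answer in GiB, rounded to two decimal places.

256 GB = 256 × 10^9 bytes = 256,000,000,000 bytes
1 GiB = 1,073,741,824 bytes
256,000,000,000 / 1,073,741,824 = 238.42 GiB

238.42 GiB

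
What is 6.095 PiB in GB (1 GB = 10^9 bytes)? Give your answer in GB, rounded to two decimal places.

6.095 PiB × 1,125,899,906,842,624 bytes/PiB = 6,862,359,932,205,793.28 bytes
1 GB = 1,000,000,000 bytes
6,862,359,932,205,793.28 / 1,000,000,000 = 6,862,359.93 GB

6,862,359.93 GB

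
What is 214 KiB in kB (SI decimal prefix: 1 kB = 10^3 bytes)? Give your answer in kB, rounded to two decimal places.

214 KiB = 214 × 2^10 bytes = 219,136 bytes
1 kB = 10^3 bytes = 1,000 bytes
219,136 / 1,000 = 219.14 kB

219.14 kB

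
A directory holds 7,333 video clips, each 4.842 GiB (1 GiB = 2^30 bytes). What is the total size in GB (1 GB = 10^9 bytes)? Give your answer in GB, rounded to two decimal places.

38,124.69 GB

Total = 7,333 × 4.842 GiB = 35506.386 GiB
= 35506.386 × 1,073,741,824 bytes = 38,124,691,667,288.064 bytes
1 GB = 1,000,000,000 bytes
38,124,691,667,288.064 / 1,000,000,000 = 38,124.69 GB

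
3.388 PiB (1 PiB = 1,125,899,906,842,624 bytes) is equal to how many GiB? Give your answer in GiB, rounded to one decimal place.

3,552,575.5 GiB

3.388 PiB = 3.388 × 2^50 bytes = 3,814,548,884,382,810.112 bytes
1 GiB = 1,073,741,824 bytes
3,814,548,884,382,810.112 / 1,073,741,824 = 3,552,575.5 GiB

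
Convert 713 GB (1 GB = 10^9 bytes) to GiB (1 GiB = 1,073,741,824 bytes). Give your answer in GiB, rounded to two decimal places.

664.03 GiB

713 GB = 713 × 10^9 bytes = 713,000,000,000 bytes
1 GiB = 2^30 bytes = 1,073,741,824 bytes
713,000,000,000 / 1,073,741,824 = 664.03 GiB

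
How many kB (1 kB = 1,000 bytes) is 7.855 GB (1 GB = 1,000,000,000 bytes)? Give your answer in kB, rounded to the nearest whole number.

7.855 GB = 7.855 × 10^9 bytes = 7,855,000,000 bytes
1 kB = 1,000 bytes
7,855,000,000 / 1,000 = 7,855,000 kB

7,855,000 kB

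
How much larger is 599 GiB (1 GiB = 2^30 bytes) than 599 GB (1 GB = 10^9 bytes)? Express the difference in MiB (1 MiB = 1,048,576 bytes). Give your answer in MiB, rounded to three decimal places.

42,125.084 MiB

599 GiB = 599 × 1,073,741,824 = 643,171,352,576 bytes
599 GB = 599 × 1,000,000,000 = 599,000,000,000 bytes
difference = 44,171,352,576 bytes
44,171,352,576 / 1,048,576 = 42,125.084 MiB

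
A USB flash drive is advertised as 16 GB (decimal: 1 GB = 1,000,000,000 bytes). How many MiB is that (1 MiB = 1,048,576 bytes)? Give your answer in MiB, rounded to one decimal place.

16 GB × 1,000,000,000 bytes/GB = 16,000,000,000 bytes
1 MiB = 2^20 bytes = 1,048,576 bytes
16,000,000,000 / 1,048,576 = 15,258.8 MiB

15,258.8 MiB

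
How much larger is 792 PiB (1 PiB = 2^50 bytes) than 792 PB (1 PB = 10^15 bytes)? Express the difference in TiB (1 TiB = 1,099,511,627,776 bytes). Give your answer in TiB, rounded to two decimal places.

90,688.20 TiB

792 PiB = 792 × 1,125,899,906,842,624 = 891,712,726,219,358,208 bytes
792 PB = 792 × 1,000,000,000,000,000 = 792,000,000,000,000,000 bytes
difference = 99,712,726,219,358,208 bytes
99,712,726,219,358,208 / 1,099,511,627,776 = 90,688.20 TiB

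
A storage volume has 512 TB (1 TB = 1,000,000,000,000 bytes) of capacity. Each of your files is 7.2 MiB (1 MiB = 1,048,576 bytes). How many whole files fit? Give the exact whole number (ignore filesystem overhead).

Capacity: 512 TB = 512,000,000,000,000 bytes
Per item: 7.2 MiB = 7,549,747.2 bytes
⌊512,000,000,000,000 / 7,549,747.2⌋ = 67,816,840

67,816,840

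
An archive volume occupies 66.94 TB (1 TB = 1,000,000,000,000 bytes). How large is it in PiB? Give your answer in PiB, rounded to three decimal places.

66.94 TB × 1,000,000,000,000 bytes/TB = 66,940,000,000,000 bytes
1 PiB = 1,125,899,906,842,624 bytes
66,940,000,000,000 / 1,125,899,906,842,624 = 0.059 PiB

0.059 PiB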